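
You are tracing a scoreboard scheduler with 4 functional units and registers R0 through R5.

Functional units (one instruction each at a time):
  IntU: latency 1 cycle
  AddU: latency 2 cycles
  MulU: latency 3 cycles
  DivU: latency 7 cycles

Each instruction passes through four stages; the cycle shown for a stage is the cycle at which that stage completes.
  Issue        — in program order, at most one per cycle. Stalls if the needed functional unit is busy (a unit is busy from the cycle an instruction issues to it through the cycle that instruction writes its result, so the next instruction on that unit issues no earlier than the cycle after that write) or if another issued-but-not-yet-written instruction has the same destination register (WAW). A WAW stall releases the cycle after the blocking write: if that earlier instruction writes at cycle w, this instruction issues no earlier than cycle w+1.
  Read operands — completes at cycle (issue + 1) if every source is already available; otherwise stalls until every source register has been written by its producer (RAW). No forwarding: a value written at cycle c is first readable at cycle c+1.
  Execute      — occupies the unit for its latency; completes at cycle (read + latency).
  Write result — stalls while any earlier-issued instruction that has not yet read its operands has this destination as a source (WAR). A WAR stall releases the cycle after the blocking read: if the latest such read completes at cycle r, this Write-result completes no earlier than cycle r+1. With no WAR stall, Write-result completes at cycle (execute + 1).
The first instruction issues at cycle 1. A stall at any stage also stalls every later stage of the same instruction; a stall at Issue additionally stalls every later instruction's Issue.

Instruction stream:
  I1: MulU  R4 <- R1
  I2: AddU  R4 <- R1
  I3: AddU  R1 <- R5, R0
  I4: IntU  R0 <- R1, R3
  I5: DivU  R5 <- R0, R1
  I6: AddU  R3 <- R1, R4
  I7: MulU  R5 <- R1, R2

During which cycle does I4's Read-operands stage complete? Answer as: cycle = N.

[1] I1 issues→MulU
[2] I1 reads
[5] I1 exec-done
[6] I1 writes R4
[7] I2 issues→AddU
[8] I2 reads
[10] I2 exec-done
[11] I2 writes R4
[12] I3 issues→AddU
[13] I3 reads · I4 issues→IntU
[14] I5 issues→DivU
[15] I3 exec-done
[16] I3 writes R1
[17] I4 reads · I6 issues→AddU
[18] I4 exec-done · I6 reads
[19] I4 writes R0
[20] I5 reads · I6 exec-done
[21] I6 writes R3
[27] I5 exec-done
[28] I5 writes R5
[29] I7 issues→MulU
[30] I7 reads
[33] I7 exec-done
[34] I7 writes R5

cycle = 17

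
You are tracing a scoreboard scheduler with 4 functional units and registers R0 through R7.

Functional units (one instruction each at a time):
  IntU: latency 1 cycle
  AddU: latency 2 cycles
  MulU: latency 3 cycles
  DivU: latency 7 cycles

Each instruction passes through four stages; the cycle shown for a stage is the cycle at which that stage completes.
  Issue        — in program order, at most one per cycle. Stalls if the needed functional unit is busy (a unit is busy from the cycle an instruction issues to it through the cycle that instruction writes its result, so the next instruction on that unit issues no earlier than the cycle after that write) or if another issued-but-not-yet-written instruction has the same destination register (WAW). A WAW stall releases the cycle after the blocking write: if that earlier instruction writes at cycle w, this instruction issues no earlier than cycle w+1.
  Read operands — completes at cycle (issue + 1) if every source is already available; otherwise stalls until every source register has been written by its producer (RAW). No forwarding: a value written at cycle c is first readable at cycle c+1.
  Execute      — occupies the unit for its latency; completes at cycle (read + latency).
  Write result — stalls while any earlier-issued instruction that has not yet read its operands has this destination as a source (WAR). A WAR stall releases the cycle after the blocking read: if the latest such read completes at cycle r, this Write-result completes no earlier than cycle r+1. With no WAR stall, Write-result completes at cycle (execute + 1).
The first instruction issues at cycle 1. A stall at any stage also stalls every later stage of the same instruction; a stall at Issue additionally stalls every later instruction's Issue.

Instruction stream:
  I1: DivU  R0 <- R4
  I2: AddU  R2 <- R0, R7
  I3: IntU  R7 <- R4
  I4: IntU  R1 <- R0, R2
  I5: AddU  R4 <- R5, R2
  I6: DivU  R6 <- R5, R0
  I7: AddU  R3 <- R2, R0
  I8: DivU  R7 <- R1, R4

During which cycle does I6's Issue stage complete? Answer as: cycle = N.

cycle = 16

c1: I1→DivU
c2: I1 RO | I2→AddU
c3: I3→IntU
c4: I3 RO
c5: I3 EX
c9: I1 EX
c10: I1 WR R0
c11: I2 RO
c12: I3 WR R7
c13: I2 EX | I4→IntU
c14: I2 WR R2
c15: I4 RO | I5→AddU
c16: I4 EX | I5 RO | I6→DivU
c17: I4 WR R1 | I6 RO
c18: I5 EX
c19: I5 WR R4
c20: I7→AddU
c21: I7 RO
c23: I7 EX
c24: I6 EX | I7 WR R3
c25: I6 WR R6
c26: I8→DivU
c27: I8 RO
c34: I8 EX
c35: I8 WR R7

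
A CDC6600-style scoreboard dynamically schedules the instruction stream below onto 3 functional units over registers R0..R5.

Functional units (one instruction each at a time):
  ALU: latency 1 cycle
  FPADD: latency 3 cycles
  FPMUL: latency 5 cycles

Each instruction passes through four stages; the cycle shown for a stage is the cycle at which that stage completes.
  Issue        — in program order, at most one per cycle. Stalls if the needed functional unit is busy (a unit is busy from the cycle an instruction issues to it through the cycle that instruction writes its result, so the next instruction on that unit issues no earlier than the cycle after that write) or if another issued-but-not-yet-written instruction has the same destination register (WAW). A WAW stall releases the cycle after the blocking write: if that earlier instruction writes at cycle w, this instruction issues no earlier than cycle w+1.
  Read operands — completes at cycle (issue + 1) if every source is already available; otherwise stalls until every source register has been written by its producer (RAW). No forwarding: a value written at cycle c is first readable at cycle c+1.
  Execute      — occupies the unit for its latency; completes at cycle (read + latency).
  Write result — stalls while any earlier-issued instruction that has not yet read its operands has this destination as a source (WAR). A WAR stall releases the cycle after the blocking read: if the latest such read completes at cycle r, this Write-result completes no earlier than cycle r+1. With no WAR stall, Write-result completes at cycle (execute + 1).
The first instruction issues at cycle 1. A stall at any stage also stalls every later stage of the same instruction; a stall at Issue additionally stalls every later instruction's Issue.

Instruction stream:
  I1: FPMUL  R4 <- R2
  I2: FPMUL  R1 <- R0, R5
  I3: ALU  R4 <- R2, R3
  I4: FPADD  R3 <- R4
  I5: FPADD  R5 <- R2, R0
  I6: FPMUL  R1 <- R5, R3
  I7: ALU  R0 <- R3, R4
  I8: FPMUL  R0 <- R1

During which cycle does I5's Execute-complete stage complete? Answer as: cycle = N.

cycle = 23

cycle 1: I1→FPMUL
cycle 2: I1 RO
cycle 7: I1 EX
cycle 8: I1 WR R4
cycle 9: I2→FPMUL
cycle 10: I2 RO | I3→ALU
cycle 11: I3 RO | I4→FPADD
cycle 12: I3 EX
cycle 13: I3 WR R4
cycle 14: I4 RO
cycle 15: I2 EX
cycle 16: I2 WR R1
cycle 17: I4 EX
cycle 18: I4 WR R3
cycle 19: I5→FPADD
cycle 20: I5 RO | I6→FPMUL
cycle 21: I7→ALU
cycle 22: I7 RO
cycle 23: I5 EX | I7 EX
cycle 24: I5 WR R5 | I7 WR R0
cycle 25: I6 RO
cycle 30: I6 EX
cycle 31: I6 WR R1
cycle 32: I8→FPMUL
cycle 33: I8 RO
cycle 38: I8 EX
cycle 39: I8 WR R0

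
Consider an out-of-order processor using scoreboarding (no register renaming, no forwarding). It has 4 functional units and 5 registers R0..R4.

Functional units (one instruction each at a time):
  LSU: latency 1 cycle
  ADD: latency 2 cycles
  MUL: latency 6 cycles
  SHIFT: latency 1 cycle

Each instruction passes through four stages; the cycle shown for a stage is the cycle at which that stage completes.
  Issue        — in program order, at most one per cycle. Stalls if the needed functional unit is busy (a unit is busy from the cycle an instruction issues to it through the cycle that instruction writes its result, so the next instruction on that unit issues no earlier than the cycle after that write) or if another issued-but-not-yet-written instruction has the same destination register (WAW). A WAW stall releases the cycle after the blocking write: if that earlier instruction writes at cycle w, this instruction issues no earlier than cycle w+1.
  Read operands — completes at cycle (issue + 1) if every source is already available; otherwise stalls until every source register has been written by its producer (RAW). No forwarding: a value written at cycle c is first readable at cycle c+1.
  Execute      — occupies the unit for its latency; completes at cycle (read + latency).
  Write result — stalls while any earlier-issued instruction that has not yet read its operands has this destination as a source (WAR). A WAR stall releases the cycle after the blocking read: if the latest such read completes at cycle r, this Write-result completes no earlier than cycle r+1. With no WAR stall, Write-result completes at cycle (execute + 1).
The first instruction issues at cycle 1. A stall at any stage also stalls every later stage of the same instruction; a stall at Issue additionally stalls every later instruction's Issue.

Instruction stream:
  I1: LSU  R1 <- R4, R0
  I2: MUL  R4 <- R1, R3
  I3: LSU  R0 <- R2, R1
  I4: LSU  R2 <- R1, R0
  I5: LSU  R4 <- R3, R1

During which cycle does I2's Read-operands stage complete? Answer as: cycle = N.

[1] I1 dispatched to LSU
[2] I1 operands ready; I2 dispatched to MUL
[3] I1 complete
[4] R1←I1
[5] I2 operands ready; I3 dispatched to LSU
[6] I3 operands ready
[7] I3 complete
[8] R0←I3
[9] I4 dispatched to LSU
[10] I4 operands ready
[11] I2 complete; I4 complete
[12] R4←I2; R2←I4
[13] I5 dispatched to LSU
[14] I5 operands ready
[15] I5 complete
[16] R4←I5

cycle = 5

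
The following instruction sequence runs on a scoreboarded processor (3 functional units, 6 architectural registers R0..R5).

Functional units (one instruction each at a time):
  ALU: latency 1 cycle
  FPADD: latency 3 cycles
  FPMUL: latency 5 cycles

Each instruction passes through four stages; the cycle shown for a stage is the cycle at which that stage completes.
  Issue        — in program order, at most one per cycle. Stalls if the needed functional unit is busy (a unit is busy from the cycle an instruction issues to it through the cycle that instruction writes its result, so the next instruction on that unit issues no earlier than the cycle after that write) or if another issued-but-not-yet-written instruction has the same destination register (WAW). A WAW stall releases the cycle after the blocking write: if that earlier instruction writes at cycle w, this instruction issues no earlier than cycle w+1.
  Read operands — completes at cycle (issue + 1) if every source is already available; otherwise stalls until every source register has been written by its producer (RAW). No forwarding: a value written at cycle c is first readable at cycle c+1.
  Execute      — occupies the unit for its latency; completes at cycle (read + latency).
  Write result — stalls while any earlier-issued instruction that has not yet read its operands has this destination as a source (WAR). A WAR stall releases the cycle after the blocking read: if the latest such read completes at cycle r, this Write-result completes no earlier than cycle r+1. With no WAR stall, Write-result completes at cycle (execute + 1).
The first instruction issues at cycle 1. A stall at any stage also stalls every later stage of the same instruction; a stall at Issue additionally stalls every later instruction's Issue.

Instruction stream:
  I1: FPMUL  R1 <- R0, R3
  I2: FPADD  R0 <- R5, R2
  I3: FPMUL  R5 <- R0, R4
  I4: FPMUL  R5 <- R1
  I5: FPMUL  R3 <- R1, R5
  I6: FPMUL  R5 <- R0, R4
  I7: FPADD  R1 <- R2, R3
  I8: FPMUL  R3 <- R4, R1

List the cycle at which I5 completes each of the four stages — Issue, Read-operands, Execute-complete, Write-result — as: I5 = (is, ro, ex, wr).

I5 = (25, 26, 31, 32)

t=1  I1 dispatched to FPMUL
t=2  I1 operands ready · I2 dispatched to FPADD
t=3  I2 operands ready
t=6  I2 complete
t=7  I1 complete · R0←I2
t=8  R1←I1
t=9  I3 dispatched to FPMUL
t=10  I3 operands ready
t=15  I3 complete
t=16  R5←I3
t=17  I4 dispatched to FPMUL
t=18  I4 operands ready
t=23  I4 complete
t=24  R5←I4
t=25  I5 dispatched to FPMUL
t=26  I5 operands ready
t=31  I5 complete
t=32  R3←I5
t=33  I6 dispatched to FPMUL
t=34  I6 operands ready · I7 dispatched to FPADD
t=35  I7 operands ready
t=38  I7 complete
t=39  I6 complete · R1←I7
t=40  R5←I6
t=41  I8 dispatched to FPMUL
t=42  I8 operands ready
t=47  I8 complete
t=48  R3←I8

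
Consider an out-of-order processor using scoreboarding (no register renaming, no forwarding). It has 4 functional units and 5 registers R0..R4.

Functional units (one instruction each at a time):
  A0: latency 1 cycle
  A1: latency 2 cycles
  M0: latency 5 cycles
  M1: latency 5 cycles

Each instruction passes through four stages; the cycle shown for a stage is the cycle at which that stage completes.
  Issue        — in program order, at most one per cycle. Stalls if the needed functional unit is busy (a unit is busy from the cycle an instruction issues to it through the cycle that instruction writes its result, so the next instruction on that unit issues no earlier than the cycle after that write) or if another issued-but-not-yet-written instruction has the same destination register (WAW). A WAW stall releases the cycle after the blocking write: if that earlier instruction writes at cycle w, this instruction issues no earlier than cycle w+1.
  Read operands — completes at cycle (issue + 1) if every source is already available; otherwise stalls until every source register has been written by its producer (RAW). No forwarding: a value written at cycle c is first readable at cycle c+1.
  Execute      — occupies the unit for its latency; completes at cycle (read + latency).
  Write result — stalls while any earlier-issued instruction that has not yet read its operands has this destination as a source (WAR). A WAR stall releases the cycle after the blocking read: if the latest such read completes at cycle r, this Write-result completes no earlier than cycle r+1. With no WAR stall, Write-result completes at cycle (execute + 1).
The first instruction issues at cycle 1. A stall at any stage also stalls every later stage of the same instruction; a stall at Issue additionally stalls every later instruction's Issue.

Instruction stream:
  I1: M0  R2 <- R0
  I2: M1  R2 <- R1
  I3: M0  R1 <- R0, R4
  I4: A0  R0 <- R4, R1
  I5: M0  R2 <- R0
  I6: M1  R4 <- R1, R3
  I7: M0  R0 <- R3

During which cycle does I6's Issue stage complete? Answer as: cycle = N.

cycle 1: issue I1 (M0)
cycle 2: I1 read-ops
cycle 7: I1 finished on M0
cycle 8: I1→R2
cycle 9: issue I2 (M1)
cycle 10: I2 read-ops · issue I3 (M0)
cycle 11: I3 read-ops · issue I4 (A0)
cycle 15: I2 finished on M1
cycle 16: I2→R2 · I3 finished on M0
cycle 17: I3→R1
cycle 18: I4 read-ops · issue I5 (M0)
cycle 19: I4 finished on A0 · issue I6 (M1)
cycle 20: I4→R0 · I6 read-ops
cycle 21: I5 read-ops
cycle 25: I6 finished on M1
cycle 26: I5 finished on M0 · I6→R4
cycle 27: I5→R2
cycle 28: issue I7 (M0)
cycle 29: I7 read-ops
cycle 34: I7 finished on M0
cycle 35: I7→R0

cycle = 19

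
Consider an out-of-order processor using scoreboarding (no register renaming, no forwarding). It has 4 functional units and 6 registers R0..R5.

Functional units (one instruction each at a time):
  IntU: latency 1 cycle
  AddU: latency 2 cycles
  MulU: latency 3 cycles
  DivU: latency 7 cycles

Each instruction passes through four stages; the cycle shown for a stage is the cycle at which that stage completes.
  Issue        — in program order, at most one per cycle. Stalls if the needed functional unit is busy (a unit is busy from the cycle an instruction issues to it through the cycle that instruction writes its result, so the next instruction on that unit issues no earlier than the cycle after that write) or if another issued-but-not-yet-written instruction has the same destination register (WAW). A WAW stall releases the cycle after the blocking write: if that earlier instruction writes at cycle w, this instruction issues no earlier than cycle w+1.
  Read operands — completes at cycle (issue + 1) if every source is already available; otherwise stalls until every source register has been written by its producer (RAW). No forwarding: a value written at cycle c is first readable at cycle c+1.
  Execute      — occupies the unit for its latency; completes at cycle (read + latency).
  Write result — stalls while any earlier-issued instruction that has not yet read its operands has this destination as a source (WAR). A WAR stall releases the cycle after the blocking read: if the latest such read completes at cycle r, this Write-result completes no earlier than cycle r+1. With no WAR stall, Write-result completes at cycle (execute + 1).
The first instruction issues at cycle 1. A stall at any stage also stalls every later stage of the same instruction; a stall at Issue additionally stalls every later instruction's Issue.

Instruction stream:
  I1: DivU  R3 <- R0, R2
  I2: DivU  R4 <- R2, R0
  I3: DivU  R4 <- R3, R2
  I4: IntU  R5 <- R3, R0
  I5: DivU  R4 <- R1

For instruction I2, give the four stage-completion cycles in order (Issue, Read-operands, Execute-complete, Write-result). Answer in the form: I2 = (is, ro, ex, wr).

  I1 | 1 | 2 | 9 | 10
  I2 | 11 | 12 | 19 | 20   struct: DivU busy until I1 writes@10
  I3 | 21 | 22 | 29 | 30   struct: DivU busy until I2 writes@20
  I4 | 22 | 23 | 24 | 25
  I5 | 31 | 32 | 39 | 40   struct: DivU busy until I3 writes@30

I2 = (11, 12, 19, 20)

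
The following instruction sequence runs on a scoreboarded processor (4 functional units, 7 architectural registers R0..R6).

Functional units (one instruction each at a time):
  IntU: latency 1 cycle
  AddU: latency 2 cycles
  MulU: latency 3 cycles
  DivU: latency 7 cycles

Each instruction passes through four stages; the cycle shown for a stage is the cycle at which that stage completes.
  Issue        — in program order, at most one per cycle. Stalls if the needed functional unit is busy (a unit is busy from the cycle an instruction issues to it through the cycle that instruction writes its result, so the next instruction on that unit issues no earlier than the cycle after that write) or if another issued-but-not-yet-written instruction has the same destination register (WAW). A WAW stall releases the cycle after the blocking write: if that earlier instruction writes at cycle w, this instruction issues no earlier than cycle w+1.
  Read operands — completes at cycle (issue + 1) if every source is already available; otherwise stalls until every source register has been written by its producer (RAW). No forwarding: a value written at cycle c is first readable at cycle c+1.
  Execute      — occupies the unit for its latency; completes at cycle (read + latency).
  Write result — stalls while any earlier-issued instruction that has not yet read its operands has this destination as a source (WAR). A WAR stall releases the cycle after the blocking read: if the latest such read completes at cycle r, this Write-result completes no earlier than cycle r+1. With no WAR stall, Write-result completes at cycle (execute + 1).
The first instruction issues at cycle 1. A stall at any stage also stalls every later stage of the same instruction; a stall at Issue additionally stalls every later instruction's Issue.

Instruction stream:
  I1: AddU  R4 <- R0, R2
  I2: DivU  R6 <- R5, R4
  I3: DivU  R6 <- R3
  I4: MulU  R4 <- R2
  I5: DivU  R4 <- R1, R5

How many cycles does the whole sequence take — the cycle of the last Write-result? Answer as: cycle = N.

I1  is:1  ro:2  ex:4  wr:5
I2  is:2  ro:6  ex:13  wr:14  — RAW R4: wait I1 write@5
I3  is:15  ro:16  ex:23  wr:24  — struct: DivU busy until I2 writes@14
I4  is:16  ro:17  ex:20  wr:21
I5  is:25  ro:26  ex:33  wr:34  — struct: DivU busy until I3 writes@24

cycle = 34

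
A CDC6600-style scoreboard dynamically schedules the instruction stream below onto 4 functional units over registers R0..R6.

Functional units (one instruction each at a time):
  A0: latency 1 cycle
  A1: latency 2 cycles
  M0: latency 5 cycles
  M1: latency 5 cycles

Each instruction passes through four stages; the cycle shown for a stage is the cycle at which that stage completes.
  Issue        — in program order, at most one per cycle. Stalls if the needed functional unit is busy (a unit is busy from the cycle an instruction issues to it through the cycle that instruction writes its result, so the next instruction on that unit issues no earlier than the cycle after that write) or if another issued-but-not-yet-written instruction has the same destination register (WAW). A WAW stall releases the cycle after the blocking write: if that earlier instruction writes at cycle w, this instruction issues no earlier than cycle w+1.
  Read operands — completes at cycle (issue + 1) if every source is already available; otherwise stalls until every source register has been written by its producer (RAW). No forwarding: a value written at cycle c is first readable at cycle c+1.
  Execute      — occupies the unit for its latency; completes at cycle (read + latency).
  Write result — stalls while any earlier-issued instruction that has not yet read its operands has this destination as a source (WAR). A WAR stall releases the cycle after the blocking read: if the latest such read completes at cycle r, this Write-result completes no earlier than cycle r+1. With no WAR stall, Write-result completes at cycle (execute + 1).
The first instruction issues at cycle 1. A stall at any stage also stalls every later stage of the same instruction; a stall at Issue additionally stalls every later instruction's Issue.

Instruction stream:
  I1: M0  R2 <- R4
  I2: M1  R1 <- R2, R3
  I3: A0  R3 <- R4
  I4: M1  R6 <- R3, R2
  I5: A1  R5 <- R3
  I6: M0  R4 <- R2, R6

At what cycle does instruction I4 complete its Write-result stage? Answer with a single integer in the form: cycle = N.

cycle 1: I1→M0
cycle 2: I1 RO | I2→M1
cycle 3: I3→A0
cycle 4: I3 RO
cycle 5: I3 EX
cycle 7: I1 EX
cycle 8: I1 WR R2
cycle 9: I2 RO
cycle 10: I3 WR R3
cycle 14: I2 EX
cycle 15: I2 WR R1
cycle 16: I4→M1
cycle 17: I4 RO | I5→A1
cycle 18: I5 RO | I6→M0
cycle 20: I5 EX
cycle 21: I5 WR R5
cycle 22: I4 EX
cycle 23: I4 WR R6
cycle 24: I6 RO
cycle 29: I6 EX
cycle 30: I6 WR R4

cycle = 23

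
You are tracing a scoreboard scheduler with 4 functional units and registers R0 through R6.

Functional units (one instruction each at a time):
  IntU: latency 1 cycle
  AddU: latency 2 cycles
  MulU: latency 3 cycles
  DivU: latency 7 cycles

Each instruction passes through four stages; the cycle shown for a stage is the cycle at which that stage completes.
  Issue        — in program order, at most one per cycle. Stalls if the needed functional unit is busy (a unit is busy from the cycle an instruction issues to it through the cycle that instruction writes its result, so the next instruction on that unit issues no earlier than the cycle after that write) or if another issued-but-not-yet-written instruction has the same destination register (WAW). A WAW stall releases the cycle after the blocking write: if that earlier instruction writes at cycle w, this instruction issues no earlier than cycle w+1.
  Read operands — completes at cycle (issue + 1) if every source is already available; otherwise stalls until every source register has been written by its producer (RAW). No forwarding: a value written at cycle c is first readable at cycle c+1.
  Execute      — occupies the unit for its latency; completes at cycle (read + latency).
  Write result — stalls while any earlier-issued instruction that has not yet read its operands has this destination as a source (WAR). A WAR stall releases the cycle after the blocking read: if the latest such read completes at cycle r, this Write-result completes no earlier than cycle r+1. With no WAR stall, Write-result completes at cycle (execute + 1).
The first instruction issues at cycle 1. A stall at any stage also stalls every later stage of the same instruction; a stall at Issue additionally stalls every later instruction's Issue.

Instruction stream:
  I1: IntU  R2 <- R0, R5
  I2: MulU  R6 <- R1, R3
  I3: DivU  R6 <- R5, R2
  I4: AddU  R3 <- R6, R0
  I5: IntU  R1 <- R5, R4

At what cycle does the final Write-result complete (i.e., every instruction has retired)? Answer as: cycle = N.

[I1] 1/2/3/4
[I2] 2/3/6/7
[I3] 8/9/16/17  (WAW R6: wait I2 write@7)
[I4] 9/18/20/21  (RAW R6: wait I3 write@17)
[I5] 10/11/12/13

cycle = 21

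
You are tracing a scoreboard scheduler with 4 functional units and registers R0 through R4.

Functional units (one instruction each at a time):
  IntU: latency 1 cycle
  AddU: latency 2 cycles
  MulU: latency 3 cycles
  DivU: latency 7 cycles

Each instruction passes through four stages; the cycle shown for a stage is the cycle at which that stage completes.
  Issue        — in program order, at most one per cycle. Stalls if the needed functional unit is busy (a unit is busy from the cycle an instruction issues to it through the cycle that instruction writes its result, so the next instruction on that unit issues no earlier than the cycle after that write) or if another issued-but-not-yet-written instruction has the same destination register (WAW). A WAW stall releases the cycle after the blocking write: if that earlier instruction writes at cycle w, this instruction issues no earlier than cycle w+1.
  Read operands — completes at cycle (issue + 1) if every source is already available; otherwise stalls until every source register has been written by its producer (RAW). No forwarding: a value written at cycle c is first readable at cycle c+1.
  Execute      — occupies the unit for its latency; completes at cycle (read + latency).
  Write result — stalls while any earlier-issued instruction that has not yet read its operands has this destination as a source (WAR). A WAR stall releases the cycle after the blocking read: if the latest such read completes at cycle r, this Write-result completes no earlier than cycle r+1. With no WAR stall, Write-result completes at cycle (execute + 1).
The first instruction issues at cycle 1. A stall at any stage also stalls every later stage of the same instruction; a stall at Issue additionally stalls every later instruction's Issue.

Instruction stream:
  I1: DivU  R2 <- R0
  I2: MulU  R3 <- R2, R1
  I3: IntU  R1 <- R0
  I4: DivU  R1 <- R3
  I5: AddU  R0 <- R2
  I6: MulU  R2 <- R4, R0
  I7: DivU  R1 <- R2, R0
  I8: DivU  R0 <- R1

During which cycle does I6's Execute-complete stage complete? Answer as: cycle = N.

1) issue 1, read 2, done 9, write 10
2) issue 2, read 11, done 14, write 15  <RAW R2: wait I1 write@10>
3) issue 3, read 4, done 5, write 12  <WAR R1: wait I2 read@11>
4) issue 13, read 16, done 23, write 24  <WAW R1: wait I3 write@12 / RAW R3: wait I2 write@15>
5) issue 14, read 15, done 17, write 18
6) issue 16, read 19, done 22, write 23  <struct: MulU busy until I2 writes@15 / RAW R0: wait I5 write@18>
7) issue 25, read 26, done 33, write 34  <struct: DivU busy until I4 writes@24>
8) issue 35, read 36, done 43, write 44  <struct: DivU busy until I7 writes@34>

cycle = 22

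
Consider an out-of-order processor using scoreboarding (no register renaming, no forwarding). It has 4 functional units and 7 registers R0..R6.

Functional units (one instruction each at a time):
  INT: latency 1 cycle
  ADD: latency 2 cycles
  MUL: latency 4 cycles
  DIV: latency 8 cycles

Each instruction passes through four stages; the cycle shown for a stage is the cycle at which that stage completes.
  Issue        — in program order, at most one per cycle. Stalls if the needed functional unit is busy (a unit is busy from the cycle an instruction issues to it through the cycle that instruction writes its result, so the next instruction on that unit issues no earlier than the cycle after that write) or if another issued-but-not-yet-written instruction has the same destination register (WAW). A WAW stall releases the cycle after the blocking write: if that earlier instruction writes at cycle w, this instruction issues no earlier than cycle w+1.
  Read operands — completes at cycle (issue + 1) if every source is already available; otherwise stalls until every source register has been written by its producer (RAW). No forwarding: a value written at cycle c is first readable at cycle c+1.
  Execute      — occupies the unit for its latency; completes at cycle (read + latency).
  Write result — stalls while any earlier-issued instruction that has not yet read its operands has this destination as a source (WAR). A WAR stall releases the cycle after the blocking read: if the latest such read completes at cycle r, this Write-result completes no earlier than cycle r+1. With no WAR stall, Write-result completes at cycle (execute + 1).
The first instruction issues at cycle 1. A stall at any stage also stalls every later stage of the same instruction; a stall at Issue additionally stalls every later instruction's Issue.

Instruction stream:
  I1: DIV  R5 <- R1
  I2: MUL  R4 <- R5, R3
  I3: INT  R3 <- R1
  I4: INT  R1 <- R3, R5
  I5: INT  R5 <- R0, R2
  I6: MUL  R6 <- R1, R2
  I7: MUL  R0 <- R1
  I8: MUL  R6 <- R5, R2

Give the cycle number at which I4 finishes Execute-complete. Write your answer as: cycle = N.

[I1] 1/2/10/11
[I2] 2/12/16/17  (RAW R5: wait I1 write@11)
[I3] 3/4/5/13  (WAR R3: wait I2 read@12)
[I4] 14/15/16/17  (struct: INT busy until I3 writes@13)
[I5] 18/19/20/21  (struct: INT busy until I4 writes@17)
[I6] 19/20/24/25
[I7] 26/27/31/32  (struct: MUL busy until I6 writes@25)
[I8] 33/34/38/39  (struct: MUL busy until I7 writes@32)

cycle = 16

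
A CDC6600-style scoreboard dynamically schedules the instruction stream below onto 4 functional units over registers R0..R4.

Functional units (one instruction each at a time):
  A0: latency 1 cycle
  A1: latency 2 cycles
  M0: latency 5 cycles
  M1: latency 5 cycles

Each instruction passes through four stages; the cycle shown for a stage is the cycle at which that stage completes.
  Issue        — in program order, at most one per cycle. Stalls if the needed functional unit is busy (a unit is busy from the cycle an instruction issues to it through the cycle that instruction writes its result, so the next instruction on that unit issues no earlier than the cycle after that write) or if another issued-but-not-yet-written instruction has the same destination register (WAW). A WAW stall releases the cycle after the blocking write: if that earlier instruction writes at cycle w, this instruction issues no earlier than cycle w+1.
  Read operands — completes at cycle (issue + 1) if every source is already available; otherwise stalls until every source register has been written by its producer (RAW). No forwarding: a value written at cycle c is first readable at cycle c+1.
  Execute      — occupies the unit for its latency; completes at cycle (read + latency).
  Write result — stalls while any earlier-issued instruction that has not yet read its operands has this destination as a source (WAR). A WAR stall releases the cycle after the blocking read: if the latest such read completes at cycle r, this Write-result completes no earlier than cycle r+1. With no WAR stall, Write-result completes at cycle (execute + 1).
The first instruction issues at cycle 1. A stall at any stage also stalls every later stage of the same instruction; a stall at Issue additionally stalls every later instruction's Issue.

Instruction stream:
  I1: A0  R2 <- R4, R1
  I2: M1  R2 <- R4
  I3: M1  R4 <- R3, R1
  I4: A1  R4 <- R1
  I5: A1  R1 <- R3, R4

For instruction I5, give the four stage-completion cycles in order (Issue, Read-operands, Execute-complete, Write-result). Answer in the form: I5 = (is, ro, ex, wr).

c1: issue I1 (A0)
c2: I1 read-ops
c3: I1 finished on A0
c4: I1→R2
c5: issue I2 (M1)
c6: I2 read-ops
c11: I2 finished on M1
c12: I2→R2
c13: issue I3 (M1)
c14: I3 read-ops
c19: I3 finished on M1
c20: I3→R4
c21: issue I4 (A1)
c22: I4 read-ops
c24: I4 finished on A1
c25: I4→R4
c26: issue I5 (A1)
c27: I5 read-ops
c29: I5 finished on A1
c30: I5→R1

I5 = (26, 27, 29, 30)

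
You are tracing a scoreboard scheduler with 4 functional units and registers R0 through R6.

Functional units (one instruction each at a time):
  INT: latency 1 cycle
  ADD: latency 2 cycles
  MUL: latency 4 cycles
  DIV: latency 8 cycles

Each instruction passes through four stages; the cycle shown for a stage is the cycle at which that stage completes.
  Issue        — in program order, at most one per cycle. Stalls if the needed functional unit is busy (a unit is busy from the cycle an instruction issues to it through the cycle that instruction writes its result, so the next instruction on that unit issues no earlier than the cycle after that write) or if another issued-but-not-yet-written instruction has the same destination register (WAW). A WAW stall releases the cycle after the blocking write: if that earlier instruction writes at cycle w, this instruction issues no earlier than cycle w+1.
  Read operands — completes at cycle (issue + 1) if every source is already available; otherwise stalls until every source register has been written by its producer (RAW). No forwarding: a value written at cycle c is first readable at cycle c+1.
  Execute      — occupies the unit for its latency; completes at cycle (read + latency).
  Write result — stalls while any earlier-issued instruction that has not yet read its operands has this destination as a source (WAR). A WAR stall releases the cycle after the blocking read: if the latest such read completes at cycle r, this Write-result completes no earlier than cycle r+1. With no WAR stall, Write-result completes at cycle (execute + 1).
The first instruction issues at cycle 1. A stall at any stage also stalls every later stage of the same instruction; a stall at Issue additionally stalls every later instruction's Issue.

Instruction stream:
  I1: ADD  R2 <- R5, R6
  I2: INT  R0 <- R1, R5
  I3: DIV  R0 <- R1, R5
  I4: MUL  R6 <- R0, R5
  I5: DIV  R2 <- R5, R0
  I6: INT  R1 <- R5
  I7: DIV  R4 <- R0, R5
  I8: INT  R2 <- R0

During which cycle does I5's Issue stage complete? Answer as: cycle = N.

I1  is:1  ro:2  ex:4  wr:5
I2  is:2  ro:3  ex:4  wr:5
I3  is:6  ro:7  ex:15  wr:16  — WAW R0: wait I2 write@5
I4  is:7  ro:17  ex:21  wr:22  — RAW R0: wait I3 write@16
I5  is:17  ro:18  ex:26  wr:27  — struct: DIV busy until I3 writes@16
I6  is:18  ro:19  ex:20  wr:21
I7  is:28  ro:29  ex:37  wr:38  — struct: DIV busy until I5 writes@27
I8  is:29  ro:30  ex:31  wr:32

cycle = 17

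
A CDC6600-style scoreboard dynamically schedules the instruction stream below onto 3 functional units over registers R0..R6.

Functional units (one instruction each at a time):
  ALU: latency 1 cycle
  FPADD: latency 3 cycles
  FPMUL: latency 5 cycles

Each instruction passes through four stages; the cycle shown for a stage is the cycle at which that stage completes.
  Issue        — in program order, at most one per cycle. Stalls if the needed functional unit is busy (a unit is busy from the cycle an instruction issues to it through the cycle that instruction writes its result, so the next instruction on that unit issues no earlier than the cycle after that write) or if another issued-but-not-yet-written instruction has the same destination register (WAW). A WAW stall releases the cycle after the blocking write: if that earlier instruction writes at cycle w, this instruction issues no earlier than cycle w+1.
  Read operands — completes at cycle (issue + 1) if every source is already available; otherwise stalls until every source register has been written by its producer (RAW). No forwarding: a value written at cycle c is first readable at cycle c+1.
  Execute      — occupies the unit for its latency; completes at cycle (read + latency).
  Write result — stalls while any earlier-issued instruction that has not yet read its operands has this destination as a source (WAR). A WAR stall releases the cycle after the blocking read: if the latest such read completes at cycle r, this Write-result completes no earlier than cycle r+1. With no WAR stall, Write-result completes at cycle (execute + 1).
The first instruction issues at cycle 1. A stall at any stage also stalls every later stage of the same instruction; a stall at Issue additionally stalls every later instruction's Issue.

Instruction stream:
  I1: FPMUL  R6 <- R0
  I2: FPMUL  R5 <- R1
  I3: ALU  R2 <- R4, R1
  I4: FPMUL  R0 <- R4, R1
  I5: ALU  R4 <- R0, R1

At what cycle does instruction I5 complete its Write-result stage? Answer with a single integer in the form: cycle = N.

[I1] 1/2/7/8
[I2] 9/10/15/16  (struct: FPMUL busy until I1 writes@8)
[I3] 10/11/12/13
[I4] 17/18/23/24  (struct: FPMUL busy until I2 writes@16)
[I5] 18/25/26/27  (RAW R0: wait I4 write@24)

cycle = 27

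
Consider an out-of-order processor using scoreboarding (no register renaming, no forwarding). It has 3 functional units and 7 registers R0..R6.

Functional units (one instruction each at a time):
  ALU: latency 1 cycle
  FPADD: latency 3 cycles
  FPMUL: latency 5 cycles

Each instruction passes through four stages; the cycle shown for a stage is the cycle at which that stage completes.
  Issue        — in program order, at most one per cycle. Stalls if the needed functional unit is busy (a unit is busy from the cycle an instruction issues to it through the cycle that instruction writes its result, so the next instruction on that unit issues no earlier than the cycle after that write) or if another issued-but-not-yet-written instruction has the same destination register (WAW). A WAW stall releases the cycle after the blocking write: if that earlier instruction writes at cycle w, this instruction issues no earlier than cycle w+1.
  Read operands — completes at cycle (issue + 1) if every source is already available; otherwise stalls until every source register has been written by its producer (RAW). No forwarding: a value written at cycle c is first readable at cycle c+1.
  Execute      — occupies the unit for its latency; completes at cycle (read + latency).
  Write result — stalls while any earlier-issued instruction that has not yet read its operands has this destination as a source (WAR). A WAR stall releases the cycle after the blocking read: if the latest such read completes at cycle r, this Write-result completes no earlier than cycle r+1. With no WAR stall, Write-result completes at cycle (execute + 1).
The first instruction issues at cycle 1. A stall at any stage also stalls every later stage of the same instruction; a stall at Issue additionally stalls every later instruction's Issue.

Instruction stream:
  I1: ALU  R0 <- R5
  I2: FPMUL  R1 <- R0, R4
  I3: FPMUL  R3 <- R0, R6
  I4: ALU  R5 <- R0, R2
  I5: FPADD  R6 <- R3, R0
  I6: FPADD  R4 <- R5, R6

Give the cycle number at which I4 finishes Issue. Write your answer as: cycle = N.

cycle = 13

t=1  I1 issues→ALU
t=2  I1 reads · I2 issues→FPMUL
t=3  I1 exec-done
t=4  I1 writes R0
t=5  I2 reads
t=10  I2 exec-done
t=11  I2 writes R1
t=12  I3 issues→FPMUL
t=13  I3 reads · I4 issues→ALU
t=14  I4 reads · I5 issues→FPADD
t=15  I4 exec-done
t=16  I4 writes R5
t=18  I3 exec-done
t=19  I3 writes R3
t=20  I5 reads
t=23  I5 exec-done
t=24  I5 writes R6
t=25  I6 issues→FPADD
t=26  I6 reads
t=29  I6 exec-done
t=30  I6 writes R4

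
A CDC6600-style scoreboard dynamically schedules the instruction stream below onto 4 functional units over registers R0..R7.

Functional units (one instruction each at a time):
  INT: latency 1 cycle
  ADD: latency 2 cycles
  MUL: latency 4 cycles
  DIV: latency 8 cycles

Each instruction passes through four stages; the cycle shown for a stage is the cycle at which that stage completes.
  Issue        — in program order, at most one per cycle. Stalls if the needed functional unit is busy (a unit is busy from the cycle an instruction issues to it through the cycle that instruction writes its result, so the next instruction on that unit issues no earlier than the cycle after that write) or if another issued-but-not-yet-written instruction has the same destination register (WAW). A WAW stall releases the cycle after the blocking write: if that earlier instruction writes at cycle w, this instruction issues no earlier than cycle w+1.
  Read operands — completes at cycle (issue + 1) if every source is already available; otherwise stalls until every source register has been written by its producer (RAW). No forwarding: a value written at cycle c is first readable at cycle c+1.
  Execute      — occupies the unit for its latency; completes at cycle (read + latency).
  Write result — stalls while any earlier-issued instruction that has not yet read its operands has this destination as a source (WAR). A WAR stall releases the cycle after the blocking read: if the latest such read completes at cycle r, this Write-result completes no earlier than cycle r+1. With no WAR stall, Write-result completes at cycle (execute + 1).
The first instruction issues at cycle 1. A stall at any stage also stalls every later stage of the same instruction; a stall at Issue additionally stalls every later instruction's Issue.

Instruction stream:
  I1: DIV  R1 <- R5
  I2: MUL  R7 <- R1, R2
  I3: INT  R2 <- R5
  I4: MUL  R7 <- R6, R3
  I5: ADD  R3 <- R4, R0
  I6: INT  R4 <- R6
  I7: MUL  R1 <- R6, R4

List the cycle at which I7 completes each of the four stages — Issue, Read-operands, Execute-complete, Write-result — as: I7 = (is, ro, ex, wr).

I7 = (25, 26, 30, 31)

1) issue 1, read 2, done 10, write 11
2) issue 2, read 12, done 16, write 17  <RAW R1: wait I1 write@11>
3) issue 3, read 4, done 5, write 13  <WAR R2: wait I2 read@12>
4) issue 18, read 19, done 23, write 24  <struct: MUL busy until I2 writes@17>
5) issue 19, read 20, done 22, write 23
6) issue 20, read 21, done 22, write 23
7) issue 25, read 26, done 30, write 31  <struct: MUL busy until I4 writes@24>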